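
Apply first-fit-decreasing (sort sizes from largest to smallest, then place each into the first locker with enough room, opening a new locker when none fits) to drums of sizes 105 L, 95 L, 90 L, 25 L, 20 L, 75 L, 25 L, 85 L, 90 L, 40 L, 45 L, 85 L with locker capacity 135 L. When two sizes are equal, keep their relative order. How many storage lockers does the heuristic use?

Sorted descending: 105, 95, 90, 90, 85, 85, 75, 45, 40, 25, 25, 20.
  105 → locker 1 (new)  [load 105/135]
  95 → locker 2 (new)  [load 95/135]
  90 → locker 3 (new)  [load 90/135]
  90 → locker 4 (new)  [load 90/135]
  85 → locker 5 (new)  [load 85/135]
  85 → locker 6 (new)  [load 85/135]
  75 → locker 7 (new)  [load 75/135]
  45 → locker 3  [load 135/135]
  40 → locker 2  [load 135/135]
  25 → locker 1  [load 130/135]
  25 → locker 4  [load 115/135]
  20 → locker 4  [load 135/135]
7 storage lockers opened.

7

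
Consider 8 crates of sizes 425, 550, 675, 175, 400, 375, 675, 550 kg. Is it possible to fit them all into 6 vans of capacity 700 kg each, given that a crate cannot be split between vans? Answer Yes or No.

No

Total = 3825 kg; ⌈3825/700⌉ = 6.
7 crates each exceed half the capacity and cannot share a van, forcing at least 7 vans.
At least 7 vans are required, but only 6 are allowed.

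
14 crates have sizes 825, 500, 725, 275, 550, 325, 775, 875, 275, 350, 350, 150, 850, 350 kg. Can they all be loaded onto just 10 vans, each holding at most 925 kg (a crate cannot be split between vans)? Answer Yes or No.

Yes

A valid assignment using 9 vans:
  van 1: 875 = 875
  van 2: 850 = 850
  van 3: 825 = 825
  van 4: 775 + 150 = 925
  van 5: 725 = 725
  van 6: 550 + 350 = 900
  van 7: 500 + 350 = 850
  van 8: 350 + 325 = 675
  van 9: 275 + 275 = 550
That uses only 9 ≤ 10, so 10 vans are enough.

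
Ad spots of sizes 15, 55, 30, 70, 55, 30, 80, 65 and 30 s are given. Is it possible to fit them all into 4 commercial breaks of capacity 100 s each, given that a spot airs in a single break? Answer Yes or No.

No

Total = 430 s; ⌈430/100⌉ = 5.
At least 5 commercial breaks are required, but only 4 are allowed.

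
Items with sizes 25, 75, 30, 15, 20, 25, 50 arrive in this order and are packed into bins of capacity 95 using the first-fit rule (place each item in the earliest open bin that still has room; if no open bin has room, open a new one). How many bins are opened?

  25 → bin 1 (new)  [load 25/95]
  75 → bin 2 (new)  [load 75/95]
  30 → bin 1  [load 55/95]
  15 → bin 1  [load 70/95]
  20 → bin 1  [load 90/95]
  25 → bin 3 (new)  [load 25/95]
  50 → bin 3  [load 75/95]
3 bins opened.

3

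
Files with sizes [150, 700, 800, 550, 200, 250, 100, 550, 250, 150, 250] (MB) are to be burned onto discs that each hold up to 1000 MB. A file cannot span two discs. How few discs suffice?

5

Total = 800 + 700 + 550 + 550 + 250 + 250 + 250 + 200 + 150 + 150 + 100 = 3950 MB.
Lower bound: ⌈3950/1000⌉ = 4 discs.
A packing using 5 discs:
  disc 1: 800 + 200 = 1000
  disc 2: 700 + 250 = 950
  disc 3: 550 + 250 + 150 = 950
  disc 4: 550 + 250 + 150 = 950
  disc 5: 100 = 100
No arrangement into 4 discs stays within capacity, so 5 is optimal.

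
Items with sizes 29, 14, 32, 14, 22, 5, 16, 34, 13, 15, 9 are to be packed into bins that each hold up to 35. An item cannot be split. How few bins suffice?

7

Total = 34 + 32 + 29 + 22 + 16 + 15 + 14 + 14 + 13 + 9 + 5 = 203.
Lower bound: ⌈203/35⌉ = 6 bins.
A packing using 7 bins:
  bin 1: 34 = 34
  bin 2: 32 = 32
  bin 3: 29 + 5 = 34
  bin 4: 22 + 13 = 35
  bin 5: 16 + 15 = 31
  bin 6: 14 + 14 = 28
  bin 7: 9 = 9
No arrangement into 6 bins stays within capacity, so 7 is optimal.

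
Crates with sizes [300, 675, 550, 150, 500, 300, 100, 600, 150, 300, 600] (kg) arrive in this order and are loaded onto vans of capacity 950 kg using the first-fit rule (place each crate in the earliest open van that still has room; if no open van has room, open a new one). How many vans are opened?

5

  300 → van 1 (new)  [load 300/950]
  675 → van 2 (new)  [load 675/950]
  550 → van 1  [load 850/950]
  150 → van 2  [load 825/950]
  500 → van 3 (new)  [load 500/950]
  300 → van 3  [load 800/950]
  100 → van 1  [load 950/950]
  600 → van 4 (new)  [load 600/950]
  150 → van 3  [load 950/950]
  300 → van 4  [load 900/950]
  600 → van 5 (new)  [load 600/950]
5 vans opened.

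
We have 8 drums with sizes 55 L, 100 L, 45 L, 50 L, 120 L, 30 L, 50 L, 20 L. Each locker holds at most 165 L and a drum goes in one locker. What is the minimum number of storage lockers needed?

3

Total = 120 + 100 + 55 + 50 + 50 + 45 + 30 + 20 = 470 L.
Lower bound: ⌈470/165⌉ = 3 storage lockers.
A packing using 3 storage lockers:
  locker 1: 120 + 45 = 165
  locker 2: 100 + 55 = 155
  locker 3: 50 + 50 + 30 + 20 = 150
This matches the lower bound, so 3 is optimal.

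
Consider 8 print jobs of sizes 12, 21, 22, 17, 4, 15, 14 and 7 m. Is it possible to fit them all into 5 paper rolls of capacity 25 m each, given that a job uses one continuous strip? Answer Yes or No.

Total = 112 m; ⌈112/25⌉ = 5.
The bound of 5 does not rule out 5, but exhaustive search shows no assignment into 5 paper rolls of capacity 25 m exists — the minimum is 6.

No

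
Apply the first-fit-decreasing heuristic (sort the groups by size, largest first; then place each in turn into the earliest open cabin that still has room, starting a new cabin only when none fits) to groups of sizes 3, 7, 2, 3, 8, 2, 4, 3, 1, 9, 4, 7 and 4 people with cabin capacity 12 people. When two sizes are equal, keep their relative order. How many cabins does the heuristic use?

Sorted descending: 9, 8, 7, 7, 4, 4, 4, 3, 3, 3, 2, 2, 1.
  9 → cabin 1 (new)  [load 9/12]
  8 → cabin 2 (new)  [load 8/12]
  7 → cabin 3 (new)  [load 7/12]
  7 → cabin 4 (new)  [load 7/12]
  4 → cabin 2  [load 12/12]
  4 → cabin 3  [load 11/12]
  4 → cabin 4  [load 11/12]
  3 → cabin 1  [load 12/12]
  3 → cabin 5 (new)  [load 3/12]
  3 → cabin 5  [load 6/12]
  2 → cabin 5  [load 8/12]
  2 → cabin 5  [load 10/12]
  1 → cabin 3  [load 12/12]
5 cabins opened.

5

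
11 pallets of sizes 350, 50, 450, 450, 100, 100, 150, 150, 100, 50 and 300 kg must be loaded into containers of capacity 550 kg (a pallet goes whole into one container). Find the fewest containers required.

5

Total = 450 + 450 + 350 + 300 + 150 + 150 + 100 + 100 + 100 + 50 + 50 = 2250 kg.
Lower bound: ⌈2250/550⌉ = 5 containers.
A packing using 5 containers:
  container 1: 450 + 100 = 550
  container 2: 450 + 100 = 550
  container 3: 350 + 150 + 50 = 550
  container 4: 300 + 150 + 100 = 550
  container 5: 50 = 50
This matches the lower bound, so 5 is optimal.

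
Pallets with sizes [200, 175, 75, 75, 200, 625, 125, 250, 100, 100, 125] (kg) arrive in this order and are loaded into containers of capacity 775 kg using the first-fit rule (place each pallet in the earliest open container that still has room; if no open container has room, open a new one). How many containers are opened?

  200 → container 1 (new)  [load 200/775]
  175 → container 1  [load 375/775]
  75 → container 1  [load 450/775]
  75 → container 1  [load 525/775]
  200 → container 1  [load 725/775]
  625 → container 2 (new)  [load 625/775]
  125 → container 2  [load 750/775]
  250 → container 3 (new)  [load 250/775]
  100 → container 3  [load 350/775]
  100 → container 3  [load 450/775]
  125 → container 3  [load 575/775]
3 containers opened.

3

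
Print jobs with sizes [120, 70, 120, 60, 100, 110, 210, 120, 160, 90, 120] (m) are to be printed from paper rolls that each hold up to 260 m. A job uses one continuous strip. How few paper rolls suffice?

6

Total = 210 + 160 + 120 + 120 + 120 + 120 + 110 + 100 + 90 + 70 + 60 = 1280 m.
Lower bound: ⌈1280/260⌉ = 5 paper rolls.
A packing using 6 paper rolls:
  roll 1: 210 = 210
  roll 2: 160 + 100 = 260
  roll 3: 120 + 120 = 240
  roll 4: 120 + 120 = 240
  roll 5: 110 + 90 + 60 = 260
  roll 6: 70 = 70
No arrangement into 5 paper rolls stays within capacity, so 6 is optimal.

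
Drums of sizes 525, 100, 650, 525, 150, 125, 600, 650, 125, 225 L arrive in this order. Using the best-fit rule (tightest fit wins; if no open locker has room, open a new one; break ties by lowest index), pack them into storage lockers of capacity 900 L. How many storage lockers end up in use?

5

  525 → locker 1 (new)  [load 525/900]
  100 → locker 1  [load 625/900]
  650 → locker 2 (new)  [load 650/900]
  525 → locker 3 (new)  [load 525/900]
  150 → locker 2  [load 800/900]
  125 → locker 1  [load 750/900]
  600 → locker 4 (new)  [load 600/900]
  650 → locker 5 (new)  [load 650/900]
  125 → locker 1  [load 875/900]
  225 → locker 5  [load 875/900]
5 storage lockers opened.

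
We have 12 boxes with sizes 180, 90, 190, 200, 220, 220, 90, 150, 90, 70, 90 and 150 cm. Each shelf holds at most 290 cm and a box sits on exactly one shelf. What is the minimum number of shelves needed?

7

Total = 220 + 220 + 200 + 190 + 180 + 150 + 150 + 90 + 90 + 90 + 90 + 70 = 1740 cm.
Lower bound: ⌈1740/290⌉ = 6 shelves.
Also, 7 boxes each exceed 145 cm, and no two of those can share a shelf, so at least 7 shelves are needed.
A packing using 7 shelves:
  shelf 1: 220 + 70 = 290
  shelf 2: 220 = 220
  shelf 3: 200 + 90 = 290
  shelf 4: 190 + 90 = 280
  shelf 5: 180 + 90 = 270
  shelf 6: 150 + 90 = 240
  shelf 7: 150 = 150
This matches the lower bound, so 7 is optimal.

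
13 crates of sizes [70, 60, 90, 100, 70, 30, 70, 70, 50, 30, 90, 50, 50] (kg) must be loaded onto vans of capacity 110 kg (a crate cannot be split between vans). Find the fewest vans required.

Total = 100 + 90 + 90 + 70 + 70 + 70 + 70 + 60 + 50 + 50 + 50 + 30 + 30 = 830 kg.
Lower bound: ⌈830/110⌉ = 8 vans.
A packing using 9 vans:
  van 1: 100 = 100
  van 2: 90 = 90
  van 3: 90 = 90
  van 4: 70 + 30 = 100
  van 5: 70 + 30 = 100
  van 6: 70 = 70
  van 7: 70 = 70
  van 8: 60 + 50 = 110
  van 9: 50 + 50 = 100
No arrangement into 8 vans stays within capacity, so 9 is optimal.

9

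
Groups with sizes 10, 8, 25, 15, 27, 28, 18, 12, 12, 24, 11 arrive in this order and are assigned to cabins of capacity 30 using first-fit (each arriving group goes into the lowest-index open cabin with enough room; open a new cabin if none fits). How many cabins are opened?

7

  10 → cabin 1 (new)  [load 10/30]
  8 → cabin 1  [load 18/30]
  25 → cabin 2 (new)  [load 25/30]
  15 → cabin 3 (new)  [load 15/30]
  27 → cabin 4 (new)  [load 27/30]
  28 → cabin 5 (new)  [load 28/30]
  18 → cabin 6 (new)  [load 18/30]
  12 → cabin 1  [load 30/30]
  12 → cabin 3  [load 27/30]
  24 → cabin 7 (new)  [load 24/30]
  11 → cabin 6  [load 29/30]
7 cabins opened.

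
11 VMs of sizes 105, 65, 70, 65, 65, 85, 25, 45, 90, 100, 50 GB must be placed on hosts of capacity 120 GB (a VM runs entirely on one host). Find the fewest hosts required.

Total = 105 + 100 + 90 + 85 + 70 + 65 + 65 + 65 + 50 + 45 + 25 = 765 GB.
Lower bound: ⌈765/120⌉ = 7 hosts.
Also, 8 VMs each exceed 60 GB, and no two of those can share a host, so at least 8 hosts are needed.
A packing using 8 hosts:
  host 1: 105 = 105
  host 2: 100 = 100
  host 3: 90 + 25 = 115
  host 4: 85 = 85
  host 5: 70 + 50 = 120
  host 6: 65 + 45 = 110
  host 7: 65 = 65
  host 8: 65 = 65
This matches the lower bound, so 8 is optimal.

8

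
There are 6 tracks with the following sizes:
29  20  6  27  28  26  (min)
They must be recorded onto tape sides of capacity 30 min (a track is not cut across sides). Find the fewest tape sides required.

5

Total = 29 + 28 + 27 + 26 + 20 + 6 = 136 min.
Lower bound: ⌈136/30⌉ = 5 tape sides.
A packing using 5 tape sides:
  side 1: 29 = 29
  side 2: 28 = 28
  side 3: 27 = 27
  side 4: 26 = 26
  side 5: 20 + 6 = 26
This matches the lower bound, so 5 is optimal.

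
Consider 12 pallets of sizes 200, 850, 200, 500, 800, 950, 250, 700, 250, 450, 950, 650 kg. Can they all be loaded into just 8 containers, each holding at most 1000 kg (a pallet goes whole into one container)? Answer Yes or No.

A valid assignment using 8 containers:
  container 1: 950 = 950
  container 2: 950 = 950
  container 3: 850 = 850
  container 4: 800 + 200 = 1000
  container 5: 700 + 250 = 950
  container 6: 650 + 250 = 900
  container 7: 500 + 450 = 950
  container 8: 200 = 200
Every load is within 1000 kg, so 8 containers suffice.

Yes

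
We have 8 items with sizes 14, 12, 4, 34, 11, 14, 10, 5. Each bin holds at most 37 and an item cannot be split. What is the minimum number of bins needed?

Total = 34 + 14 + 14 + 12 + 11 + 10 + 5 + 4 = 104.
Lower bound: ⌈104/37⌉ = 3 bins.
A packing using 3 bins:
  bin 1: 34 = 34
  bin 2: 14 + 14 + 5 + 4 = 37
  bin 3: 12 + 11 + 10 = 33
This matches the lower bound, so 3 is optimal.

3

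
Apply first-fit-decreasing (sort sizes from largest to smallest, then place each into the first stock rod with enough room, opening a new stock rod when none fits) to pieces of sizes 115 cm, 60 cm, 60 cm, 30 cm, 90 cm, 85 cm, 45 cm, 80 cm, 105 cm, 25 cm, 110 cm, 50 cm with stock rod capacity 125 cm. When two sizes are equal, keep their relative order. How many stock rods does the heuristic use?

Sorted descending: 115, 110, 105, 90, 85, 80, 60, 60, 50, 45, 30, 25.
  115 → stock rod 1 (new)  [load 115/125]
  110 → stock rod 2 (new)  [load 110/125]
  105 → stock rod 3 (new)  [load 105/125]
  90 → stock rod 4 (new)  [load 90/125]
  85 → stock rod 5 (new)  [load 85/125]
  80 → stock rod 6 (new)  [load 80/125]
  60 → stock rod 7 (new)  [load 60/125]
  60 → stock rod 7  [load 120/125]
  50 → stock rod 8 (new)  [load 50/125]
  45 → stock rod 6  [load 125/125]
  30 → stock rod 4  [load 120/125]
  25 → stock rod 5  [load 110/125]
8 stock rods opened.

8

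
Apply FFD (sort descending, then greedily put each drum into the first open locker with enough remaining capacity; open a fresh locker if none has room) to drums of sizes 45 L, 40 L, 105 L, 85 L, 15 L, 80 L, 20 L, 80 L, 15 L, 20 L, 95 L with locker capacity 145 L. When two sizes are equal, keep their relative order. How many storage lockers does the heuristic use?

Sorted descending: 105, 95, 85, 80, 80, 45, 40, 20, 20, 15, 15.
  105 → locker 1 (new)  [load 105/145]
  95 → locker 2 (new)  [load 95/145]
  85 → locker 3 (new)  [load 85/145]
  80 → locker 4 (new)  [load 80/145]
  80 → locker 5 (new)  [load 80/145]
  45 → locker 2  [load 140/145]
  40 → locker 1  [load 145/145]
  20 → locker 3  [load 105/145]
  20 → locker 3  [load 125/145]
  15 → locker 3  [load 140/145]
  15 → locker 4  [load 95/145]
5 storage lockers opened.

5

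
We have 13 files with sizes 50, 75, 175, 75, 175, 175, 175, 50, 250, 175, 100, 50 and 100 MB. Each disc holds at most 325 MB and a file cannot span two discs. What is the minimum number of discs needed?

6

Total = 250 + 175 + 175 + 175 + 175 + 175 + 100 + 100 + 75 + 75 + 50 + 50 + 50 = 1625 MB.
Lower bound: ⌈1625/325⌉ = 5 discs.
Also, 6 files each exceed 325/2 MB, and no two of those can share a disc, so at least 6 discs are needed.
A packing using 6 discs:
  disc 1: 250 + 75 = 325
  disc 2: 175 + 100 + 50 = 325
  disc 3: 175 + 100 + 50 = 325
  disc 4: 175 + 75 + 50 = 300
  disc 5: 175 = 175
  disc 6: 175 = 175
This matches the lower bound, so 6 is optimal.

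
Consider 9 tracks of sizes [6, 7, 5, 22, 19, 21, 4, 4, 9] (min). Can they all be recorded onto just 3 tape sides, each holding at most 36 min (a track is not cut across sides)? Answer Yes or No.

Yes

A valid assignment using 3 tape sides:
  side 1: 22 + 9 + 5 = 36
  side 2: 21 + 7 + 6 = 34
  side 3: 19 + 4 + 4 = 27
Every load is within 36 min, so 3 tape sides suffice.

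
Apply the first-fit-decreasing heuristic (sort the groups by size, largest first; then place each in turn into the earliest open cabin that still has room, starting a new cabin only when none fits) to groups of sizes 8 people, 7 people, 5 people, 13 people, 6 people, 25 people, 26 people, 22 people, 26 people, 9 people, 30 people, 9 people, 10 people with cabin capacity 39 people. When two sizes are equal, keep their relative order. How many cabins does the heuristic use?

6

Sorted descending: 30, 26, 26, 25, 22, 13, 10, 9, 9, 8, 7, 6, 5.
  30 → cabin 1 (new)  [load 30/39]
  26 → cabin 2 (new)  [load 26/39]
  26 → cabin 3 (new)  [load 26/39]
  25 → cabin 4 (new)  [load 25/39]
  22 → cabin 5 (new)  [load 22/39]
  13 → cabin 2  [load 39/39]
  10 → cabin 3  [load 36/39]
  9 → cabin 1  [load 39/39]
  9 → cabin 4  [load 34/39]
  8 → cabin 5  [load 30/39]
  7 → cabin 5  [load 37/39]
  6 → cabin 6 (new)  [load 6/39]
  5 → cabin 4  [load 39/39]
6 cabins opened.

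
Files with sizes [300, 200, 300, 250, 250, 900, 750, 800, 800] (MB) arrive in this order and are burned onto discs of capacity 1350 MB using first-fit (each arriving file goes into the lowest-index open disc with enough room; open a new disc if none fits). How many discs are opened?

5

  300 → disc 1 (new)  [load 300/1350]
  200 → disc 1  [load 500/1350]
  300 → disc 1  [load 800/1350]
  250 → disc 1  [load 1050/1350]
  250 → disc 1  [load 1300/1350]
  900 → disc 2 (new)  [load 900/1350]
  750 → disc 3 (new)  [load 750/1350]
  800 → disc 4 (new)  [load 800/1350]
  800 → disc 5 (new)  [load 800/1350]
5 discs opened.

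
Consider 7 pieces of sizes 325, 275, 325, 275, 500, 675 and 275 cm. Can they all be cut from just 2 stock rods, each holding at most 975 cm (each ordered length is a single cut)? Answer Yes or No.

No

Total = 2650 cm; ⌈2650/975⌉ = 3.
At least 3 stock rods are required, but only 2 are allowed.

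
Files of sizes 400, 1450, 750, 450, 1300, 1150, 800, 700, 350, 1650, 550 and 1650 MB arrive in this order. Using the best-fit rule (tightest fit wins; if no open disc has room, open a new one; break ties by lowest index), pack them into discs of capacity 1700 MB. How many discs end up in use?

7

  400 → disc 1 (new)  [load 400/1700]
  1450 → disc 2 (new)  [load 1450/1700]
  750 → disc 1  [load 1150/1700]
  450 → disc 1  [load 1600/1700]
  1300 → disc 3 (new)  [load 1300/1700]
  1150 → disc 4 (new)  [load 1150/1700]
  800 → disc 5 (new)  [load 800/1700]
  700 → disc 5  [load 1500/1700]
  350 → disc 3  [load 1650/1700]
  1650 → disc 6 (new)  [load 1650/1700]
  550 → disc 4  [load 1700/1700]
  1650 → disc 7 (new)  [load 1650/1700]
7 discs opened.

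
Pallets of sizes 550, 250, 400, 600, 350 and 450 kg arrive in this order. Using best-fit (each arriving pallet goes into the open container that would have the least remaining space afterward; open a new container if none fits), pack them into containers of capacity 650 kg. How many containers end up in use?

5

  550 → container 1 (new)  [load 550/650]
  250 → container 2 (new)  [load 250/650]
  400 → container 2  [load 650/650]
  600 → container 3 (new)  [load 600/650]
  350 → container 4 (new)  [load 350/650]
  450 → container 5 (new)  [load 450/650]
5 containers opened.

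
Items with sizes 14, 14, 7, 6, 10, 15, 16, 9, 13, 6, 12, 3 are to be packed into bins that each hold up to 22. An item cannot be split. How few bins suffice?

6

Total = 16 + 15 + 14 + 14 + 13 + 12 + 10 + 9 + 7 + 6 + 6 + 3 = 125.
Lower bound: ⌈125/22⌉ = 6 bins.
A packing using 6 bins:
  bin 1: 16 + 6 = 22
  bin 2: 15 + 7 = 22
  bin 3: 14 + 6 = 20
  bin 4: 14 + 3 = 17
  bin 5: 13 + 9 = 22
  bin 6: 12 + 10 = 22
This matches the lower bound, so 6 is optimal.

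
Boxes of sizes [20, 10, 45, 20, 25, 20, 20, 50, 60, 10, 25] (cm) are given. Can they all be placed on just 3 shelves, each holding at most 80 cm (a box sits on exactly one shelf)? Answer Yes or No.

Total = 305 cm; ⌈305/80⌉ = 4.
At least 4 shelves are required, but only 3 are allowed.

No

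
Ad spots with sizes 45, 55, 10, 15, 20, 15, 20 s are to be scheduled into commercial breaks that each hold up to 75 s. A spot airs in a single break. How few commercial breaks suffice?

Total = 55 + 45 + 20 + 20 + 15 + 15 + 10 = 180 s.
Lower bound: ⌈180/75⌉ = 3 commercial breaks.
A packing using 3 commercial breaks:
  break 1: 55 + 20 = 75
  break 2: 45 + 20 + 10 = 75
  break 3: 15 + 15 = 30
This matches the lower bound, so 3 is optimal.

3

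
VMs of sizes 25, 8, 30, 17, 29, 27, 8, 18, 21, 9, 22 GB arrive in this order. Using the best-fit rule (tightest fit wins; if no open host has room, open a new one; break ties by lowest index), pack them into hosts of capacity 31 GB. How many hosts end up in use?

  25 → host 1 (new)  [load 25/31]
  8 → host 2 (new)  [load 8/31]
  30 → host 3 (new)  [load 30/31]
  17 → host 2  [load 25/31]
  29 → host 4 (new)  [load 29/31]
  27 → host 5 (new)  [load 27/31]
  8 → host 6 (new)  [load 8/31]
  18 → host 6  [load 26/31]
  21 → host 7 (new)  [load 21/31]
  9 → host 7  [load 30/31]
  22 → host 8 (new)  [load 22/31]
8 hosts opened.

8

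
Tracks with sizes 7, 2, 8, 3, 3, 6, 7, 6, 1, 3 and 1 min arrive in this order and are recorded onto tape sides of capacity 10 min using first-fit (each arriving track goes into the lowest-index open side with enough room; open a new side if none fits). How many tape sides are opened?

  7 → side 1 (new)  [load 7/10]
  2 → side 1  [load 9/10]
  8 → side 2 (new)  [load 8/10]
  3 → side 3 (new)  [load 3/10]
  3 → side 3  [load 6/10]
  6 → side 4 (new)  [load 6/10]
  7 → side 5 (new)  [load 7/10]
  6 → side 6 (new)  [load 6/10]
  1 → side 1  [load 10/10]
  3 → side 3  [load 9/10]
  1 → side 2  [load 9/10]
6 tape sides opened.

6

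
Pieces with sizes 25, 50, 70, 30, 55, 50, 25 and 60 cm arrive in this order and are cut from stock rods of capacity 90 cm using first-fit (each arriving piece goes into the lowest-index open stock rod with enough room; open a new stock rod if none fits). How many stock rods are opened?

  25 → stock rod 1 (new)  [load 25/90]
  50 → stock rod 1  [load 75/90]
  70 → stock rod 2 (new)  [load 70/90]
  30 → stock rod 3 (new)  [load 30/90]
  55 → stock rod 3  [load 85/90]
  50 → stock rod 4 (new)  [load 50/90]
  25 → stock rod 4  [load 75/90]
  60 → stock rod 5 (new)  [load 60/90]
5 stock rods opened.

5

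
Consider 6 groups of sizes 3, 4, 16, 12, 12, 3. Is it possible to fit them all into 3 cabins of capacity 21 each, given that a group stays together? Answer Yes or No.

A valid assignment using 3 cabins:
  cabin 1: 16 + 4 = 20
  cabin 2: 12 + 3 + 3 = 18
  cabin 3: 12 = 12
Every load is within 21, so 3 cabins suffice.

Yes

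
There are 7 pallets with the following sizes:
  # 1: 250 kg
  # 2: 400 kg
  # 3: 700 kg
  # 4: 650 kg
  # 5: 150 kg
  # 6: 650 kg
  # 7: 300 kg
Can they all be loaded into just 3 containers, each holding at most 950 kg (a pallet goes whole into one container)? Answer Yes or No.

Total = 3100 kg; ⌈3100/950⌉ = 4.
At least 4 containers are required, but only 3 are allowed.

No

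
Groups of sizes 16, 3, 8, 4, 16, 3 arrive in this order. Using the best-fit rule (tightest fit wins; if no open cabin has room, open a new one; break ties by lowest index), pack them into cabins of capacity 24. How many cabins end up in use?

3

  16 → cabin 1 (new)  [load 16/24]
  3 → cabin 1  [load 19/24]
  8 → cabin 2 (new)  [load 8/24]
  4 → cabin 1  [load 23/24]
  16 → cabin 2  [load 24/24]
  3 → cabin 3 (new)  [load 3/24]
3 cabins opened.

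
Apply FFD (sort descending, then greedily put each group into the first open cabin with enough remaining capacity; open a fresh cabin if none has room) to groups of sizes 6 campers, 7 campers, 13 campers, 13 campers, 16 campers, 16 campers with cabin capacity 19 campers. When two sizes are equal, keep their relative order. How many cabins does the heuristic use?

Sorted descending: 16, 16, 13, 13, 7, 6.
  16 → cabin 1 (new)  [load 16/19]
  16 → cabin 2 (new)  [load 16/19]
  13 → cabin 3 (new)  [load 13/19]
  13 → cabin 4 (new)  [load 13/19]
  7 → cabin 5 (new)  [load 7/19]
  6 → cabin 3  [load 19/19]
5 cabins opened.

5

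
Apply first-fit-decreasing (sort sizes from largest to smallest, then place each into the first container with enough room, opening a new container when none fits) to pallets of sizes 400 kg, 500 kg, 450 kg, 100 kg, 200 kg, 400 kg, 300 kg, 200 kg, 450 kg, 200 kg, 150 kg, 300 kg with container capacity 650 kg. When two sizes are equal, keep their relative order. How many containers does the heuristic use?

6

Sorted descending: 500, 450, 450, 400, 400, 300, 300, 200, 200, 200, 150, 100.
  500 → container 1 (new)  [load 500/650]
  450 → container 2 (new)  [load 450/650]
  450 → container 3 (new)  [load 450/650]
  400 → container 4 (new)  [load 400/650]
  400 → container 5 (new)  [load 400/650]
  300 → container 6 (new)  [load 300/650]
  300 → container 6  [load 600/650]
  200 → container 2  [load 650/650]
  200 → container 3  [load 650/650]
  200 → container 4  [load 600/650]
  150 → container 1  [load 650/650]
  100 → container 5  [load 500/650]
6 containers opened.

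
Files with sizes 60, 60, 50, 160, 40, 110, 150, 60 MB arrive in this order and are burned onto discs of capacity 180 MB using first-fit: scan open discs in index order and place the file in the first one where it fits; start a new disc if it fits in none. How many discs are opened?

5

  60 → disc 1 (new)  [load 60/180]
  60 → disc 1  [load 120/180]
  50 → disc 1  [load 170/180]
  160 → disc 2 (new)  [load 160/180]
  40 → disc 3 (new)  [load 40/180]
  110 → disc 3  [load 150/180]
  150 → disc 4 (new)  [load 150/180]
  60 → disc 5 (new)  [load 60/180]
5 discs opened.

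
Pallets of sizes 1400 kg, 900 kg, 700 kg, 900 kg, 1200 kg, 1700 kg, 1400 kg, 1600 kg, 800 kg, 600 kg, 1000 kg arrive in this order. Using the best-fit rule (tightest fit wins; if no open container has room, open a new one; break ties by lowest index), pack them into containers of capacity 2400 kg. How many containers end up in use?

  1400 → container 1 (new)  [load 1400/2400]
  900 → container 1  [load 2300/2400]
  700 → container 2 (new)  [load 700/2400]
  900 → container 2  [load 1600/2400]
  1200 → container 3 (new)  [load 1200/2400]
  1700 → container 4 (new)  [load 1700/2400]
  1400 → container 5 (new)  [load 1400/2400]
  1600 → container 6 (new)  [load 1600/2400]
  800 → container 2  [load 2400/2400]
  600 → container 4  [load 2300/2400]
  1000 → container 5  [load 2400/2400]
6 containers opened.

6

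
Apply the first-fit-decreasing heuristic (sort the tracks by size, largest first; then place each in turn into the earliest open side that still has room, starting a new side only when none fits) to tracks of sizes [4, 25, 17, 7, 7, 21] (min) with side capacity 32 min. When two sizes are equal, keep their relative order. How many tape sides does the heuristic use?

Sorted descending: 25, 21, 17, 7, 7, 4.
  25 → side 1 (new)  [load 25/32]
  21 → side 2 (new)  [load 21/32]
  17 → side 3 (new)  [load 17/32]
  7 → side 1  [load 32/32]
  7 → side 2  [load 28/32]
  4 → side 2  [load 32/32]
3 tape sides opened.

3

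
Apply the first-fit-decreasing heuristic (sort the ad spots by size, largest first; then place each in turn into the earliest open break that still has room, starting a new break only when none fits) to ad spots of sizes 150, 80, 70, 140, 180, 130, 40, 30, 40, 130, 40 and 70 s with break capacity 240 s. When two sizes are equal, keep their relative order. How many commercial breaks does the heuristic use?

5

Sorted descending: 180, 150, 140, 130, 130, 80, 70, 70, 40, 40, 40, 30.
  180 → break 1 (new)  [load 180/240]
  150 → break 2 (new)  [load 150/240]
  140 → break 3 (new)  [load 140/240]
  130 → break 4 (new)  [load 130/240]
  130 → break 5 (new)  [load 130/240]
  80 → break 2  [load 230/240]
  70 → break 3  [load 210/240]
  70 → break 4  [load 200/240]
  40 → break 1  [load 220/240]
  40 → break 4  [load 240/240]
  40 → break 5  [load 170/240]
  30 → break 3  [load 240/240]
5 commercial breaks opened.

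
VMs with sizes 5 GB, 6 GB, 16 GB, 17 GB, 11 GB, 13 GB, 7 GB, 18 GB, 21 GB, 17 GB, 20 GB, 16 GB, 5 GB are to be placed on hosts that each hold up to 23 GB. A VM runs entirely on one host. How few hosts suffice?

9

Total = 21 + 20 + 18 + 17 + 17 + 16 + 16 + 13 + 11 + 7 + 6 + 5 + 5 = 172 GB.
Lower bound: ⌈172/23⌉ = 8 hosts.
A packing using 9 hosts:
  host 1: 21 = 21
  host 2: 20 = 20
  host 3: 18 + 5 = 23
  host 4: 17 + 6 = 23
  host 5: 17 + 5 = 22
  host 6: 16 + 7 = 23
  host 7: 16 = 16
  host 8: 13 = 13
  host 9: 11 = 11
No arrangement into 8 hosts stays within capacity, so 9 is optimal.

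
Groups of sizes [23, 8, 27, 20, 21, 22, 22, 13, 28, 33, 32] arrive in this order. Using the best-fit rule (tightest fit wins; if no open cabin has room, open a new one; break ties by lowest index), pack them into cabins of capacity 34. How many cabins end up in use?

  23 → cabin 1 (new)  [load 23/34]
  8 → cabin 1  [load 31/34]
  27 → cabin 2 (new)  [load 27/34]
  20 → cabin 3 (new)  [load 20/34]
  21 → cabin 4 (new)  [load 21/34]
  22 → cabin 5 (new)  [load 22/34]
  22 → cabin 6 (new)  [load 22/34]
  13 → cabin 4  [load 34/34]
  28 → cabin 7 (new)  [load 28/34]
  33 → cabin 8 (new)  [load 33/34]
  32 → cabin 9 (new)  [load 32/34]
9 cabins opened.

9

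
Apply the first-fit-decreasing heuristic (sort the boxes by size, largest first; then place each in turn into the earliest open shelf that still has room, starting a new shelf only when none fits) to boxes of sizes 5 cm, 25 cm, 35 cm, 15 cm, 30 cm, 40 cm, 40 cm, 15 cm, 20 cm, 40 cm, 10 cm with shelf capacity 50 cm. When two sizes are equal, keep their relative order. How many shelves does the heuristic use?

Sorted descending: 40, 40, 40, 35, 30, 25, 20, 15, 15, 10, 5.
  40 → shelf 1 (new)  [load 40/50]
  40 → shelf 2 (new)  [load 40/50]
  40 → shelf 3 (new)  [load 40/50]
  35 → shelf 4 (new)  [load 35/50]
  30 → shelf 5 (new)  [load 30/50]
  25 → shelf 6 (new)  [load 25/50]
  20 → shelf 5  [load 50/50]
  15 → shelf 4  [load 50/50]
  15 → shelf 6  [load 40/50]
  10 → shelf 1  [load 50/50]
  5 → shelf 2  [load 45/50]
6 shelves opened.

6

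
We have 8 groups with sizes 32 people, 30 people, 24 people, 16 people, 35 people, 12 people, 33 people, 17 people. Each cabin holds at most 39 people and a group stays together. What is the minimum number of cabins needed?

Total = 35 + 33 + 32 + 30 + 24 + 17 + 16 + 12 = 199 people.
Lower bound: ⌈199/39⌉ = 6 cabins.
A packing using 6 cabins:
  cabin 1: 35 = 35
  cabin 2: 33 = 33
  cabin 3: 32 = 32
  cabin 4: 30 = 30
  cabin 5: 24 + 12 = 36
  cabin 6: 17 + 16 = 33
This matches the lower bound, so 6 is optimal.

6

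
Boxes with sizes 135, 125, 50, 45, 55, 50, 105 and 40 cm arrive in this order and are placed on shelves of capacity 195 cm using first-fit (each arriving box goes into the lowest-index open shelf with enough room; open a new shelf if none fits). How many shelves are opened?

4

  135 → shelf 1 (new)  [load 135/195]
  125 → shelf 2 (new)  [load 125/195]
  50 → shelf 1  [load 185/195]
  45 → shelf 2  [load 170/195]
  55 → shelf 3 (new)  [load 55/195]
  50 → shelf 3  [load 105/195]
  105 → shelf 4 (new)  [load 105/195]
  40 → shelf 3  [load 145/195]
4 shelves opened.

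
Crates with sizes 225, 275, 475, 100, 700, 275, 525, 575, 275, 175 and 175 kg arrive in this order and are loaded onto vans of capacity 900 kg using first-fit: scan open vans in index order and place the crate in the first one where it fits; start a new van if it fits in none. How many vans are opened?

5

  225 → van 1 (new)  [load 225/900]
  275 → van 1  [load 500/900]
  475 → van 2 (new)  [load 475/900]
  100 → van 1  [load 600/900]
  700 → van 3 (new)  [load 700/900]
  275 → van 1  [load 875/900]
  525 → van 4 (new)  [load 525/900]
  575 → van 5 (new)  [load 575/900]
  275 → van 2  [load 750/900]
  175 → van 3  [load 875/900]
  175 → van 4  [load 700/900]
5 vans opened.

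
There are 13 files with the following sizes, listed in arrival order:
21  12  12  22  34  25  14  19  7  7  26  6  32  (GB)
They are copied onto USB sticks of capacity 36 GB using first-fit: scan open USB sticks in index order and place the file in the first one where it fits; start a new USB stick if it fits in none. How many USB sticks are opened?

8

  21 → USB stick 1 (new)  [load 21/36]
  12 → USB stick 1  [load 33/36]
  12 → USB stick 2 (new)  [load 12/36]
  22 → USB stick 2  [load 34/36]
  34 → USB stick 3 (new)  [load 34/36]
  25 → USB stick 4 (new)  [load 25/36]
  14 → USB stick 5 (new)  [load 14/36]
  19 → USB stick 5  [load 33/36]
  7 → USB stick 4  [load 32/36]
  7 → USB stick 6 (new)  [load 7/36]
  26 → USB stick 6  [load 33/36]
  6 → USB stick 7 (new)  [load 6/36]
  32 → USB stick 8 (new)  [load 32/36]
8 USB sticks opened.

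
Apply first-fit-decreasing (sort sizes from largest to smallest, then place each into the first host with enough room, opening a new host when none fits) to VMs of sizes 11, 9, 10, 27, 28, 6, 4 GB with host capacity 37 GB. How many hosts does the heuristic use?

3

Sorted descending: 28, 27, 11, 10, 9, 6, 4.
  28 → host 1 (new)  [load 28/37]
  27 → host 2 (new)  [load 27/37]
  11 → host 3 (new)  [load 11/37]
  10 → host 2  [load 37/37]
  9 → host 1  [load 37/37]
  6 → host 3  [load 17/37]
  4 → host 3  [load 21/37]
3 hosts opened.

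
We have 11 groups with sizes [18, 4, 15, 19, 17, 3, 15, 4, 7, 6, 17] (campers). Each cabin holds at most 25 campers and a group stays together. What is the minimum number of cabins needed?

6

Total = 19 + 18 + 17 + 17 + 15 + 15 + 7 + 6 + 4 + 4 + 3 = 125 campers.
Lower bound: ⌈125/25⌉ = 5 cabins.
Also, 6 groups each exceed 25/2 campers, and no two of those can share a cabin, so at least 6 cabins are needed.
A packing using 6 cabins:
  cabin 1: 19 + 6 = 25
  cabin 2: 18 + 7 = 25
  cabin 3: 17 + 4 + 4 = 25
  cabin 4: 17 + 3 = 20
  cabin 5: 15 = 15
  cabin 6: 15 = 15
This matches the lower bound, so 6 is optimal.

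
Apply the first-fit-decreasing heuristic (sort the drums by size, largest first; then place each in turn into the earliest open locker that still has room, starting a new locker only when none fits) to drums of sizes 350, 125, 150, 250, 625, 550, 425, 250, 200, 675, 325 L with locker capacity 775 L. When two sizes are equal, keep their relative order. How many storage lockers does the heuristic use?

Sorted descending: 675, 625, 550, 425, 350, 325, 250, 250, 200, 150, 125.
  675 → locker 1 (new)  [load 675/775]
  625 → locker 2 (new)  [load 625/775]
  550 → locker 3 (new)  [load 550/775]
  425 → locker 4 (new)  [load 425/775]
  350 → locker 4  [load 775/775]
  325 → locker 5 (new)  [load 325/775]
  250 → locker 5  [load 575/775]
  250 → locker 6 (new)  [load 250/775]
  200 → locker 3  [load 750/775]
  150 → locker 2  [load 775/775]
  125 → locker 5  [load 700/775]
6 storage lockers opened.

6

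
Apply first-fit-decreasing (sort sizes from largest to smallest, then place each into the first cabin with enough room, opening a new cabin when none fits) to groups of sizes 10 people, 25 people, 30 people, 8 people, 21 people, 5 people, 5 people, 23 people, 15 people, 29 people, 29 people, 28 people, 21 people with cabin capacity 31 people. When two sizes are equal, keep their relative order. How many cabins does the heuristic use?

9

Sorted descending: 30, 29, 29, 28, 25, 23, 21, 21, 15, 10, 8, 5, 5.
  30 → cabin 1 (new)  [load 30/31]
  29 → cabin 2 (new)  [load 29/31]
  29 → cabin 3 (new)  [load 29/31]
  28 → cabin 4 (new)  [load 28/31]
  25 → cabin 5 (new)  [load 25/31]
  23 → cabin 6 (new)  [load 23/31]
  21 → cabin 7 (new)  [load 21/31]
  21 → cabin 8 (new)  [load 21/31]
  15 → cabin 9 (new)  [load 15/31]
  10 → cabin 7  [load 31/31]
  8 → cabin 6  [load 31/31]
  5 → cabin 5  [load 30/31]
  5 → cabin 8  [load 26/31]
9 cabins opened.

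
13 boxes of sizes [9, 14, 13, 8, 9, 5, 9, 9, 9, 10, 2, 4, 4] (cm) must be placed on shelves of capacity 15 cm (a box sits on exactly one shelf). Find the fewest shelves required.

9

Total = 14 + 13 + 10 + 9 + 9 + 9 + 9 + 9 + 8 + 5 + 4 + 4 + 2 = 105 cm.
Lower bound: ⌈105/15⌉ = 7 shelves.
Also, 9 boxes each exceed 15/2 cm, and no two of those can share a shelf, so at least 9 shelves are needed.
A packing using 9 shelves:
  shelf 1: 14 = 14
  shelf 2: 13 + 2 = 15
  shelf 3: 10 + 5 = 15
  shelf 4: 9 + 4 = 13
  shelf 5: 9 + 4 = 13
  shelf 6: 9 = 9
  shelf 7: 9 = 9
  shelf 8: 9 = 9
  shelf 9: 8 = 8
This matches the lower bound, so 9 is optimal.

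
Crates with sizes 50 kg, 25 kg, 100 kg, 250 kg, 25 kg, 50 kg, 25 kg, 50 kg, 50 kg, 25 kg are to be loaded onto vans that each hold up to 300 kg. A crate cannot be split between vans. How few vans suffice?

Total = 250 + 100 + 50 + 50 + 50 + 50 + 25 + 25 + 25 + 25 = 650 kg.
Lower bound: ⌈650/300⌉ = 3 vans.
A packing using 3 vans:
  van 1: 250 + 50 = 300
  van 2: 100 + 50 + 50 + 50 + 25 + 25 = 300
  van 3: 25 + 25 = 50
This matches the lower bound, so 3 is optimal.

3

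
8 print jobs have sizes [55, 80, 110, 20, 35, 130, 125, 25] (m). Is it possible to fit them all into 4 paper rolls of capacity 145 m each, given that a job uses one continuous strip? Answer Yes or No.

Total = 580 m; ⌈580/145⌉ = 4.
The bound of 4 does not rule out 4, but exhaustive search shows no assignment into 4 paper rolls of capacity 145 m exists — the minimum is 5.

No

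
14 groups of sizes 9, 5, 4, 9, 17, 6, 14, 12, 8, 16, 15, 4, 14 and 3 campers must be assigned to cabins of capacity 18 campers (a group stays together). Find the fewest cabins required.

8

Total = 17 + 16 + 15 + 14 + 14 + 12 + 9 + 9 + 8 + 6 + 5 + 4 + 4 + 3 = 136 campers.
Lower bound: ⌈136/18⌉ = 8 cabins.
A packing using 8 cabins:
  cabin 1: 17 = 17
  cabin 2: 16 = 16
  cabin 3: 15 + 3 = 18
  cabin 4: 14 + 4 = 18
  cabin 5: 14 + 4 = 18
  cabin 6: 12 + 6 = 18
  cabin 7: 9 + 9 = 18
  cabin 8: 8 + 5 = 13
This matches the lower bound, so 8 is optimal.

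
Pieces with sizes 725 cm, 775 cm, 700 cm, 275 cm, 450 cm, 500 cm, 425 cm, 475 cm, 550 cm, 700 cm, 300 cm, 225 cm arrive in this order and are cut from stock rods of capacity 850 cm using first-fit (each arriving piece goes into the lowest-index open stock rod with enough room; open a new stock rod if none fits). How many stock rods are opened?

9

  725 → stock rod 1 (new)  [load 725/850]
  775 → stock rod 2 (new)  [load 775/850]
  700 → stock rod 3 (new)  [load 700/850]
  275 → stock rod 4 (new)  [load 275/850]
  450 → stock rod 4  [load 725/850]
  500 → stock rod 5 (new)  [load 500/850]
  425 → stock rod 6 (new)  [load 425/850]
  475 → stock rod 7 (new)  [load 475/850]
  550 → stock rod 8 (new)  [load 550/850]
  700 → stock rod 9 (new)  [load 700/850]
  300 → stock rod 5  [load 800/850]
  225 → stock rod 6  [load 650/850]
9 stock rods opened.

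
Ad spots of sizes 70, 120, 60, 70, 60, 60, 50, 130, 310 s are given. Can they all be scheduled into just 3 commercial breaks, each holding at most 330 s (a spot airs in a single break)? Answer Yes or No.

Yes

A valid assignment using 3 commercial breaks:
  break 1: 310 = 310
  break 2: 130 + 120 + 70 = 320
  break 3: 70 + 60 + 60 + 60 + 50 = 300
Every load is within 330 s, so 3 commercial breaks suffice.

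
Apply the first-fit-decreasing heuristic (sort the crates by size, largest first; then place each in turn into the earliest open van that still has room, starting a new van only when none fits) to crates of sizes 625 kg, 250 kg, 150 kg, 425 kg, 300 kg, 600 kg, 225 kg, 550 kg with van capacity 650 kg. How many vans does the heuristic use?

6

Sorted descending: 625, 600, 550, 425, 300, 250, 225, 150.
  625 → van 1 (new)  [load 625/650]
  600 → van 2 (new)  [load 600/650]
  550 → van 3 (new)  [load 550/650]
  425 → van 4 (new)  [load 425/650]
  300 → van 5 (new)  [load 300/650]
  250 → van 5  [load 550/650]
  225 → van 4  [load 650/650]
  150 → van 6 (new)  [load 150/650]
6 vans opened.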